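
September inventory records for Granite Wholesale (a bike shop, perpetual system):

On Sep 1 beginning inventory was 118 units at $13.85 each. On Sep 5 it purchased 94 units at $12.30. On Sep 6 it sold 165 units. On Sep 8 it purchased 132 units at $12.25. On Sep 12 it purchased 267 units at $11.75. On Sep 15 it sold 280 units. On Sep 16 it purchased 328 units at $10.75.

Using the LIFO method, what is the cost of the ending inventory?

Ending inventory = $5,634.70

Sep 6, 165 sold [LIFO — newest first]: 94 @ $12.30 + 71 @ $13.85 = $2,139.55
Sep 15, 280 sold [LIFO — newest first]: 267 @ $11.75 + 13 @ $12.25 = $3,296.50
Total COGS = $2,139.55 + $3,296.50 = $5,436.05
Ending inventory: 47 @ $13.85 + 119 @ $12.25 + 328 @ $10.75 = $5,634.70
Check: goods available $11,070.75 = COGS $5,436.05 + ending $5,634.70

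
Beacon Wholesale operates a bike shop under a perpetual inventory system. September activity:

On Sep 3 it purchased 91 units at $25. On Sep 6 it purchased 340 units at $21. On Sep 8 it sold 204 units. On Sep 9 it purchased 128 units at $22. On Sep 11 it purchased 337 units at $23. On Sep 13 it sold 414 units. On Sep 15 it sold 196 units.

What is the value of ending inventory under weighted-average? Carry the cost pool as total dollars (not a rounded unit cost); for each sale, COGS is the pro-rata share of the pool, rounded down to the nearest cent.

Ending inventory = $1,839.76

After Sep 3: 91 on hand, pool $2,275.00 (≈ $25.0000 each)
After Sep 6: 431 on hand, pool $9,415.00 (≈ $21.8445 each)
Sep 8, sell 204: 204/431 × $9,415.00 → $4,456.28
After Sep 9: 355 on hand, pool $7,774.72 (≈ $21.9006 each)
After Sep 11: 692 on hand, pool $15,525.72 (≈ $22.4360 each)
Sep 13, sell 414: 414/692 × $15,525.72 → $9,288.50
Sep 15, sell 196: 196/278 × $6,237.22 → $4,397.46
Total COGS = $4,456.28 + $9,288.50 + $4,397.46 = $18,142.24
Ending inventory (cost pool remaining) = $1,839.76
Check: goods available $19,982.00 = COGS $18,142.24 + ending $1,839.76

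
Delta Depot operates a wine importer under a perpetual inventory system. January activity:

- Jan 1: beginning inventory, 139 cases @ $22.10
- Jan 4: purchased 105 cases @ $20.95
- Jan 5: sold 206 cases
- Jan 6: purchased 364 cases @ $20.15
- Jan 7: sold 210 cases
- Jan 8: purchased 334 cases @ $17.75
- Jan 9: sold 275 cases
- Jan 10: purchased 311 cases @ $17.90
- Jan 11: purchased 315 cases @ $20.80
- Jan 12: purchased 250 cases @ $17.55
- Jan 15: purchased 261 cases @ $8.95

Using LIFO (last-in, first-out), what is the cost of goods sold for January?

Jan 5, 206 sold [LIFO — newest first]: 105 @ $20.95 + 101 @ $22.10 = $4,431.85
Jan 7, 210 sold [LIFO — newest first]: 210 @ $20.15 = $4,231.50
Jan 9, 275 sold [LIFO — newest first]: 275 @ $17.75 = $4,881.25
Total COGS = $4,431.85 + $4,231.50 + $4,881.25 = $13,544.60
Ending inventory: 38 @ $22.10 + 154 @ $20.15 + 59 @ $17.75 + 311 @ $17.90 + 315 @ $20.80 + 250 @ $17.55 + 261 @ $8.95 = $23,832.50
Check: goods available $37,377.10 = COGS $13,544.60 + ending $23,832.50

COGS = $13,544.60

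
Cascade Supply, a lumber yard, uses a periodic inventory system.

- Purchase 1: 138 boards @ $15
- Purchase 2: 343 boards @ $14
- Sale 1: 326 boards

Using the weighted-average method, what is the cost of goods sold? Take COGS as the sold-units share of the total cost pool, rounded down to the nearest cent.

COGS = $4,657.53

Sale 1, sell 326: 326/481 × $6,872.00 → $4,657.53
Ending inventory (cost pool remaining) = $2,214.47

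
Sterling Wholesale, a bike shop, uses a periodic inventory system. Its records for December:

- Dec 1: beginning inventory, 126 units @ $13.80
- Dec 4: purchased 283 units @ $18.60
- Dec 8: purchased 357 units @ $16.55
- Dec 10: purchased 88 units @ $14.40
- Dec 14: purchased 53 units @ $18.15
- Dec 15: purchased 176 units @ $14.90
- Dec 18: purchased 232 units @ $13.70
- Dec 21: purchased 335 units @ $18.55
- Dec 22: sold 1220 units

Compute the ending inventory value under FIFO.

Dec 22, 1220 sold [FIFO — oldest first]: 126 @ $13.80 + 283 @ $18.60 + 357 @ $16.55 + 88 @ $14.40 + 53 @ $18.15 + 176 @ $14.90 + 137 @ $13.70 = $19,639.40
Ending inventory: 95 @ $13.70 + 335 @ $18.55 = $7,515.75
Check: goods available $27,155.15 = COGS $19,639.40 + ending $7,515.75

Ending inventory = $7,515.75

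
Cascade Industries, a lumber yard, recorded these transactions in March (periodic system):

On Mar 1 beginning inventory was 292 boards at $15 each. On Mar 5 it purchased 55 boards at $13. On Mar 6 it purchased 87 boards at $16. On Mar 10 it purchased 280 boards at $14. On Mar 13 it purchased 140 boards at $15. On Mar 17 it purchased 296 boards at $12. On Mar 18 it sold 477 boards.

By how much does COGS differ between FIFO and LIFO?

FIFO COGS: 292 @ $15 + 55 @ $13 + 87 @ $16 + 43 @ $14 = $7,089
LIFO COGS: 296 @ $12 + 140 @ $15 + 41 @ $14 = $6,226
Difference = |$7,089 − $6,226| = $863

$863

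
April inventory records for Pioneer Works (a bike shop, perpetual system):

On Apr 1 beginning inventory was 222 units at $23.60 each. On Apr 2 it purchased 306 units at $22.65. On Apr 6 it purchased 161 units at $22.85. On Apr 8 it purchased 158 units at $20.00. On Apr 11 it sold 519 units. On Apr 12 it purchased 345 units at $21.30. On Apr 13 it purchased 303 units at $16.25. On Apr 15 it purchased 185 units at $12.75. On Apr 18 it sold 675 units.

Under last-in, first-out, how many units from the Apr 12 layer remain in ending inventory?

Apr 11, 519 sold [LIFO — newest first]: 158 @ $20.00 + 161 @ $22.85 + 200 @ $22.65 = $11,368.85
Apr 18, 675 sold [LIFO — newest first]: 185 @ $12.75 + 303 @ $16.25 + 187 @ $21.30 = $11,265.60
Total COGS = $11,368.85 + $11,265.60 = $22,634.45
Ending inventory: 222 @ $23.60 + 106 @ $22.65 + 158 @ $21.30 = $11,005.50

158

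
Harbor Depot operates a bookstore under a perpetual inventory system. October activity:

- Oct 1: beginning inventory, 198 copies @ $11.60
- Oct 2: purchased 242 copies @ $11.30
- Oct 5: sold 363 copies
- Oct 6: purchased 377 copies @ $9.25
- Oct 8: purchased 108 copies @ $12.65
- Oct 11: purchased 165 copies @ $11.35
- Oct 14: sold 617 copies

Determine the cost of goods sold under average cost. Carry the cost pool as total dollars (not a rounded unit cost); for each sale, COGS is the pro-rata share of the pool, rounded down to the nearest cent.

After Oct 1: 198 on hand, pool $2,296.80 (≈ $11.6000 each)
After Oct 2: 440 on hand, pool $5,031.40 (≈ $11.4350 each)
Oct 5, sell 363: 363/440 × $5,031.40 → $4,150.90
After Oct 6: 454 on hand, pool $4,367.75 (≈ $9.6206 each)
After Oct 8: 562 on hand, pool $5,733.95 (≈ $10.2028 each)
After Oct 11: 727 on hand, pool $7,606.70 (≈ $10.4631 each)
Oct 14, sell 617: 617/727 × $7,606.70 → $6,455.75
Total COGS = $4,150.90 + $6,455.75 = $10,606.65
Ending inventory (cost pool remaining) = $1,150.95

COGS = $10,606.65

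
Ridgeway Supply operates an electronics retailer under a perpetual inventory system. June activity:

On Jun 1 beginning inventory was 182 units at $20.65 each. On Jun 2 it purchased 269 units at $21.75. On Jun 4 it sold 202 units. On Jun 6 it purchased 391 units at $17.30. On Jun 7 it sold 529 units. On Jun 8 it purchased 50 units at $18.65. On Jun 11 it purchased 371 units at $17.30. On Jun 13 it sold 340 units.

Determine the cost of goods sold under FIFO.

Jun 4, 202 sold [FIFO — oldest first]: 182 @ $20.65 + 20 @ $21.75 = $4,193.30
Jun 7, 529 sold [FIFO — oldest first]: 249 @ $21.75 + 280 @ $17.30 = $10,259.75
Jun 13, 340 sold [FIFO — oldest first]: 111 @ $17.30 + 50 @ $18.65 + 179 @ $17.30 = $5,949.50
Total COGS = $4,193.30 + $10,259.75 + $5,949.50 = $20,402.55
Ending inventory: 192 @ $17.30 = $3,321.60

COGS = $20,402.55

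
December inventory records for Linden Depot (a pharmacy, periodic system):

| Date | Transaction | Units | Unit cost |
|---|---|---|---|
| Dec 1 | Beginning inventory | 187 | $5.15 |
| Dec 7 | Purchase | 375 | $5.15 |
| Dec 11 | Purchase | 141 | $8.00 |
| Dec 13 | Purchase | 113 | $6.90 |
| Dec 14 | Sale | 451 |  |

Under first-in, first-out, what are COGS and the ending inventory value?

COGS = $2,322.65; ending inventory = $2,479.35

Dec 14, 451 sold [FIFO — oldest first]: 187 @ $5.15 + 264 @ $5.15 = $2,322.65
Ending inventory: 111 @ $5.15 + 141 @ $8.00 + 113 @ $6.90 = $2,479.35
Check: goods available $4,802.00 = COGS $2,322.65 + ending $2,479.35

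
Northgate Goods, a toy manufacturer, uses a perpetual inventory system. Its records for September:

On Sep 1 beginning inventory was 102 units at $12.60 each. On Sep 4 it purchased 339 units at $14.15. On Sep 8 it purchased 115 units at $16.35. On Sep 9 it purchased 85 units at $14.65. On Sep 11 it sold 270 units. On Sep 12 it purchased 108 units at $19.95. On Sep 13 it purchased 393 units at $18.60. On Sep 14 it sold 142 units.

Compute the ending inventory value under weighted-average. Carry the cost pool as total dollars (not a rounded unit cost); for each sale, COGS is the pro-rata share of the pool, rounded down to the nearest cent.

Ending inventory = $12,384.54

After Sep 1: 102 on hand, pool $1,285.20 (≈ $12.6000 each)
After Sep 4: 441 on hand, pool $6,082.05 (≈ $13.7915 each)
After Sep 8: 556 on hand, pool $7,962.30 (≈ $14.3207 each)
After Sep 9: 641 on hand, pool $9,207.55 (≈ $14.3644 each)
Sep 11, sell 270: 270/641 × $9,207.55 → $3,878.37
After Sep 12: 479 on hand, pool $7,483.78 (≈ $15.6238 each)
After Sep 13: 872 on hand, pool $14,793.58 (≈ $16.9651 each)
Sep 14, sell 142: 142/872 × $14,793.58 → $2,409.04
Total COGS = $3,878.37 + $2,409.04 = $6,287.41
Ending inventory (cost pool remaining) = $12,384.54
Check: goods available $18,671.95 = COGS $6,287.41 + ending $12,384.54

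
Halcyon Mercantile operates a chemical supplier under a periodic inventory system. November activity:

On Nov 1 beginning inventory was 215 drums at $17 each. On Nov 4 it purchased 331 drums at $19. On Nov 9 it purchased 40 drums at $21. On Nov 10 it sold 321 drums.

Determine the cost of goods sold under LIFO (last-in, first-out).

COGS = $6,179

Nov 10, 321 sold [LIFO — newest first]: 40 @ $21 + 281 @ $19 = $6,179
Ending inventory: 215 @ $17 + 50 @ $19 = $4,605
Check: goods available $10,784 = COGS $6,179 + ending $4,605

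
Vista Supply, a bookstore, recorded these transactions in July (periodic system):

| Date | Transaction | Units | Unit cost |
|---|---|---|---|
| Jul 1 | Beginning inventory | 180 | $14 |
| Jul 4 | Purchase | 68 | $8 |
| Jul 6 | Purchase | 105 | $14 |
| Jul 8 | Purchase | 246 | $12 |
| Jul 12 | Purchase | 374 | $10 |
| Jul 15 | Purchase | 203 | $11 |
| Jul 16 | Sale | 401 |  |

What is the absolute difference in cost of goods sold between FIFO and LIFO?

$897

FIFO COGS: 180 @ $14 + 68 @ $8 + 105 @ $14 + 48 @ $12 = $5,110
LIFO COGS: 203 @ $11 + 198 @ $10 = $4,213
Difference = |$5,110 − $4,213| = $897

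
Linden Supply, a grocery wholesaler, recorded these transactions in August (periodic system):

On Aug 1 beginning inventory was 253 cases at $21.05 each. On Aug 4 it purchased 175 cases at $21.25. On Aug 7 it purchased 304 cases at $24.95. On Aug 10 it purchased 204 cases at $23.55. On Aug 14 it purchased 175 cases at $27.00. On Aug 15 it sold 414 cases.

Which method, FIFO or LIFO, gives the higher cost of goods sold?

LIFO

FIFO COGS: 253 @ $21.05 + 161 @ $21.25 = $8,746.90
LIFO COGS: 175 @ $27.00 + 204 @ $23.55 + 35 @ $24.95 = $10,402.45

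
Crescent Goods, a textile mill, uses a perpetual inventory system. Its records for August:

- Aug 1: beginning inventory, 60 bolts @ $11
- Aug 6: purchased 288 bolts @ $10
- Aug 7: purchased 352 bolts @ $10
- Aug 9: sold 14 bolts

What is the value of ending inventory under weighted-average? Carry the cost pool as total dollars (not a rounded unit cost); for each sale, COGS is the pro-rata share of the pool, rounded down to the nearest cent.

After Aug 1: 60 on hand, pool $660.00 (≈ $11.0000 each)
After Aug 6: 348 on hand, pool $3,540.00 (≈ $10.1724 each)
After Aug 7: 700 on hand, pool $7,060.00 (≈ $10.0857 each)
Aug 9, sell 14: 14/700 × $7,060.00 → $141.20
Ending inventory (cost pool remaining) = $6,918.80

Ending inventory = $6,918.80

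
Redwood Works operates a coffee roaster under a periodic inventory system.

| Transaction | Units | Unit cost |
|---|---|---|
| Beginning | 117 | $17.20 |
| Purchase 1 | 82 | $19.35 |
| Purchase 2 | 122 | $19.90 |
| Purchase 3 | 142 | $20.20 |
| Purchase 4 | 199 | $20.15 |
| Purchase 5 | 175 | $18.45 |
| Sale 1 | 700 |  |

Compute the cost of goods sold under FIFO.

Sale 1 (700) [FIFO — oldest first]: 117 @ $17.20 + 82 @ $19.35 + 122 @ $19.90 + 142 @ $20.20 + 199 @ $20.15 + 38 @ $18.45 = $13,606.25
Ending inventory: 137 @ $18.45 = $2,527.65

COGS = $13,606.25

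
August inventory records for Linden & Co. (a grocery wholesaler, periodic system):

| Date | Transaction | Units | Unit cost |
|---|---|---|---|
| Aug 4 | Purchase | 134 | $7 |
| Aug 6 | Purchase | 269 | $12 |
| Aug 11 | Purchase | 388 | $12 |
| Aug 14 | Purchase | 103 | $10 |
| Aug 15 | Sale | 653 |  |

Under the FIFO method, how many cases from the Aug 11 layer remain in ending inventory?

Aug 15, 653 sold [FIFO — oldest first]: 134 @ $7 + 269 @ $12 + 250 @ $12 = $7,166
Ending inventory: 138 @ $12 + 103 @ $10 = $2,686

138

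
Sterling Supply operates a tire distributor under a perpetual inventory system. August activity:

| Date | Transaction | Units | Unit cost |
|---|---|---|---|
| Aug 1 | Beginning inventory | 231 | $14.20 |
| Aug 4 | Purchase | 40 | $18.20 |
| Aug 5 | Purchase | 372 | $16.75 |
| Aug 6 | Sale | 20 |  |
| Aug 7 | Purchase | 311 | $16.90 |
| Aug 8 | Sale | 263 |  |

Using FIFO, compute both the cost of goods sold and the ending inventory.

Aug 6, 20 sold [FIFO — oldest first]: 20 @ $14.20 = $284.00
Aug 8, 263 sold [FIFO — oldest first]: 211 @ $14.20 + 40 @ $18.20 + 12 @ $16.75 = $3,925.20
Total COGS = $284.00 + $3,925.20 = $4,209.20
Ending inventory: 360 @ $16.75 + 311 @ $16.90 = $11,285.90

COGS = $4,209.20; ending inventory = $11,285.90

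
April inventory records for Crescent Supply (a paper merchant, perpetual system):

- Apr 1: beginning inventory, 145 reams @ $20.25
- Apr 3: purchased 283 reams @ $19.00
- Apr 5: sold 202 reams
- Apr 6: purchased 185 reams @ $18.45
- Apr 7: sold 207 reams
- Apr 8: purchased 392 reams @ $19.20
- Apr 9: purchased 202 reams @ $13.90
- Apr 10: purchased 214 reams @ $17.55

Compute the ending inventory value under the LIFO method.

Apr 5, 202 sold [LIFO — newest first]: 202 @ $19.00 = $3,838.00
Apr 7, 207 sold [LIFO — newest first]: 185 @ $18.45 + 22 @ $19.00 = $3,831.25
Total COGS = $3,838.00 + $3,831.25 = $7,669.25
Ending inventory: 145 @ $20.25 + 59 @ $19.00 + 392 @ $19.20 + 202 @ $13.90 + 214 @ $17.55 = $18,147.15

Ending inventory = $18,147.15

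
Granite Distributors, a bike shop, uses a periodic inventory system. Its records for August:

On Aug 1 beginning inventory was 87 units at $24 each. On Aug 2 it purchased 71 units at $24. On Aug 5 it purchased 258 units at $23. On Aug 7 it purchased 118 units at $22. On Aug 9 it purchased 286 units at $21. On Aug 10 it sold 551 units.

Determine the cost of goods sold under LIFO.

Aug 10, 551 sold [LIFO — newest first]: 286 @ $21 + 118 @ $22 + 147 @ $23 = $11,983
Ending inventory: 87 @ $24 + 71 @ $24 + 111 @ $23 = $6,345

COGS = $11,983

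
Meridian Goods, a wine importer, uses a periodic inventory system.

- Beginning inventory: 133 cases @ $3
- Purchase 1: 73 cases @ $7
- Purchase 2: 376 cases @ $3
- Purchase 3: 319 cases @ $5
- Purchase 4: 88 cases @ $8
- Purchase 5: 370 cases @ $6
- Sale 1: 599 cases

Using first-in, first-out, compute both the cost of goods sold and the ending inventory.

Sale 1 (599) [FIFO — oldest first]: 133 @ $3 + 73 @ $7 + 376 @ $3 + 17 @ $5 = $2,123
Ending inventory: 302 @ $5 + 88 @ $8 + 370 @ $6 = $4,434
Check: goods available $6,557 = COGS $2,123 + ending $4,434

COGS = $2,123; ending inventory = $4,434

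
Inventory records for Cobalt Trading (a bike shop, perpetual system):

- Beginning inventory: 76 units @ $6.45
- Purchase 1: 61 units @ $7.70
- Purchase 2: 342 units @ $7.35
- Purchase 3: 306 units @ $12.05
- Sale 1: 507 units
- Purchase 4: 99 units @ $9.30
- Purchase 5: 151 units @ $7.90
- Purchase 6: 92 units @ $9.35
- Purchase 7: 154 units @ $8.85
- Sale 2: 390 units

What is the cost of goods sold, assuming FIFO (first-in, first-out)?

COGS = $8,184.30

Sale 1 (507) [FIFO — oldest first]: 76 @ $6.45 + 61 @ $7.70 + 342 @ $7.35 + 28 @ $12.05 = $3,811.00
Sale 2 (390) [FIFO — oldest first]: 278 @ $12.05 + 99 @ $9.30 + 13 @ $7.90 = $4,373.30
Total COGS = $3,811.00 + $4,373.30 = $8,184.30
Ending inventory: 138 @ $7.90 + 92 @ $9.35 + 154 @ $8.85 = $3,313.30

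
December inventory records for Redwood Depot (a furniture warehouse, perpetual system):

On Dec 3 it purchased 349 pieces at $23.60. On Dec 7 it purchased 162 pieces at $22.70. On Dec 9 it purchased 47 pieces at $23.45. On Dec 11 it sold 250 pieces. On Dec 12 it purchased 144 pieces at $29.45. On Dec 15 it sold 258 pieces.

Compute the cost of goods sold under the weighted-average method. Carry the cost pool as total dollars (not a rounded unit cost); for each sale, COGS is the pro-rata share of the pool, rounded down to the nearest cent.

COGS = $12,352.99

After Dec 3: 349 on hand, pool $8,236.40 (≈ $23.6000 each)
After Dec 7: 511 on hand, pool $11,913.80 (≈ $23.3147 each)
After Dec 9: 558 on hand, pool $13,015.95 (≈ $23.3261 each)
Dec 11, sell 250: 250/558 × $13,015.95 → $5,831.51
After Dec 12: 452 on hand, pool $11,425.24 (≈ $25.2771 each)
Dec 15, sell 258: 258/452 × $11,425.24 → $6,521.48
Total COGS = $5,831.51 + $6,521.48 = $12,352.99
Ending inventory (cost pool remaining) = $4,903.76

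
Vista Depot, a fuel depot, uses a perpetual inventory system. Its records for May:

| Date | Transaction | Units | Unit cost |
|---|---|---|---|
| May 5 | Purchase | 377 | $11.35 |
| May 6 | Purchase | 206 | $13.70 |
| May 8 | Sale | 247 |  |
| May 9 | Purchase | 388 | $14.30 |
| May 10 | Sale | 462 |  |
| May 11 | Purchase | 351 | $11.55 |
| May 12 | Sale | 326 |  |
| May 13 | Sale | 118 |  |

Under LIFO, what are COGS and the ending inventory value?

May 8, 247 sold [LIFO — newest first]: 206 @ $13.70 + 41 @ $11.35 = $3,287.55
May 10, 462 sold [LIFO — newest first]: 388 @ $14.30 + 74 @ $11.35 = $6,388.30
May 12, 326 sold [LIFO — newest first]: 326 @ $11.55 = $3,765.30
May 13, 118 sold [LIFO — newest first]: 25 @ $11.55 + 93 @ $11.35 = $1,344.30
Total COGS = $3,287.55 + $6,388.30 + $3,765.30 + $1,344.30 = $14,785.45
Ending inventory: 169 @ $11.35 = $1,918.15
Check: goods available $16,703.60 = COGS $14,785.45 + ending $1,918.15

COGS = $14,785.45; ending inventory = $1,918.15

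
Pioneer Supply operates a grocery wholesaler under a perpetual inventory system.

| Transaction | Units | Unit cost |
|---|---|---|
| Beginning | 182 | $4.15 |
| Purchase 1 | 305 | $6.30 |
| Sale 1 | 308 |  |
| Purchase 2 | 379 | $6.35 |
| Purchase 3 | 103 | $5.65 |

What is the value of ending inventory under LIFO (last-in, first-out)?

Sale 1 (308) [LIFO — newest first]: 305 @ $6.30 + 3 @ $4.15 = $1,933.95
Ending inventory: 179 @ $4.15 + 379 @ $6.35 + 103 @ $5.65 = $3,731.45
Check: goods available $5,665.40 = COGS $1,933.95 + ending $3,731.45

Ending inventory = $3,731.45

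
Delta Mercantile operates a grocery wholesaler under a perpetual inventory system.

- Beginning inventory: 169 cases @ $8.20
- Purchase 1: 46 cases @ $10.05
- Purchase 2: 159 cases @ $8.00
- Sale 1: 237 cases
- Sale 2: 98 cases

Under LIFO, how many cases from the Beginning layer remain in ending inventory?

Sale 1 (237) [LIFO — newest first]: 159 @ $8.00 + 46 @ $10.05 + 32 @ $8.20 = $1,996.70
Sale 2 (98) [LIFO — newest first]: 98 @ $8.20 = $803.60
Total COGS = $1,996.70 + $803.60 = $2,800.30
Ending inventory: 39 @ $8.20 = $319.80

39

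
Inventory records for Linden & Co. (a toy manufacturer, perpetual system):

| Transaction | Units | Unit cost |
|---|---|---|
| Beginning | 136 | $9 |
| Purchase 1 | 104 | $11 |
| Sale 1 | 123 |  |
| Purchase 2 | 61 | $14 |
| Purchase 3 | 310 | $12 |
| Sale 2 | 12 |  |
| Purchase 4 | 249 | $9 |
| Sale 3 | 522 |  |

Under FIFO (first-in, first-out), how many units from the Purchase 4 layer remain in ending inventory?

Sale 1 (123) [FIFO — oldest first]: 123 @ $9 = $1,107
Sale 2 (12) [FIFO — oldest first]: 12 @ $9 = $108
Sale 3 (522) [FIFO — oldest first]: 1 @ $9 + 104 @ $11 + 61 @ $14 + 310 @ $12 + 46 @ $9 = $6,141
Total COGS = $1,107 + $108 + $6,141 = $7,356
Ending inventory: 203 @ $9 = $1,827
Check: goods available $9,183 = COGS $7,356 + ending $1,827

203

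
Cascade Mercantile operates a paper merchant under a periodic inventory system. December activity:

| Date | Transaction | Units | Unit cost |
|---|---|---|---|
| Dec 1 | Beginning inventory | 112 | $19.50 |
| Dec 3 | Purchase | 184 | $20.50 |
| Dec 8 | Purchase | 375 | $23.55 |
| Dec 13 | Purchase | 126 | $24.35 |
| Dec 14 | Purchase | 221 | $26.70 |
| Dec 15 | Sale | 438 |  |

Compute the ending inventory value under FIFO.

Ending inventory = $14,455.95

Dec 15, 438 sold [FIFO — oldest first]: 112 @ $19.50 + 184 @ $20.50 + 142 @ $23.55 = $9,300.10
Ending inventory: 233 @ $23.55 + 126 @ $24.35 + 221 @ $26.70 = $14,455.95
Check: goods available $23,756.05 = COGS $9,300.10 + ending $14,455.95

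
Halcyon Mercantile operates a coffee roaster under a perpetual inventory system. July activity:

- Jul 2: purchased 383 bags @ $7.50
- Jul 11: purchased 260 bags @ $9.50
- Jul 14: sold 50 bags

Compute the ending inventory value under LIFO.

Ending inventory = $4,867.50

Jul 14, 50 sold [LIFO — newest first]: 50 @ $9.50 = $475.00
Ending inventory: 383 @ $7.50 + 210 @ $9.50 = $4,867.50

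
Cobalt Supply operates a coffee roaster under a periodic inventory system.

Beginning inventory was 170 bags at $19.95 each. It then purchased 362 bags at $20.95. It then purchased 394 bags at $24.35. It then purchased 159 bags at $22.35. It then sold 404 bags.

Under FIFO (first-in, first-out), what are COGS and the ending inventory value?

Sale 1 (404) [FIFO — oldest first]: 170 @ $19.95 + 234 @ $20.95 = $8,293.80
Ending inventory: 128 @ $20.95 + 394 @ $24.35 + 159 @ $22.35 = $15,829.15

COGS = $8,293.80; ending inventory = $15,829.15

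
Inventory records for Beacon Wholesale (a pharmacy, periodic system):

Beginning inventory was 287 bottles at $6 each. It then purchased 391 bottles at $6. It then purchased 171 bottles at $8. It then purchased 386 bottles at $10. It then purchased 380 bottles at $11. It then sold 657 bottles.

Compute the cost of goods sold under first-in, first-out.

COGS = $3,942

Sale 1 (657) [FIFO — oldest first]: 287 @ $6 + 370 @ $6 = $3,942
Ending inventory: 21 @ $6 + 171 @ $8 + 386 @ $10 + 380 @ $11 = $9,534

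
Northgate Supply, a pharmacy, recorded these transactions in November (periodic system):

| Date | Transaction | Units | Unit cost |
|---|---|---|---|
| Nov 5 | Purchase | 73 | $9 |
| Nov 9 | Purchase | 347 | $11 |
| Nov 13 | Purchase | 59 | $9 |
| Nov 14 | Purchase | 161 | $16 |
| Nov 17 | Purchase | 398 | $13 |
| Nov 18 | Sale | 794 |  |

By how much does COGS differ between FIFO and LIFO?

$634

FIFO COGS: 73 @ $9 + 347 @ $11 + 59 @ $9 + 161 @ $16 + 154 @ $13 = $9,583
LIFO COGS: 398 @ $13 + 161 @ $16 + 59 @ $9 + 176 @ $11 = $10,217
Difference = |$9,583 − $10,217| = $634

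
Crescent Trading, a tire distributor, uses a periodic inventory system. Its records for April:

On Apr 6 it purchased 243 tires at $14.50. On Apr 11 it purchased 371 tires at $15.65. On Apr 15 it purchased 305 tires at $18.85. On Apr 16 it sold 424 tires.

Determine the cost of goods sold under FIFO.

Apr 16, 424 sold [FIFO — oldest first]: 243 @ $14.50 + 181 @ $15.65 = $6,356.15
Ending inventory: 190 @ $15.65 + 305 @ $18.85 = $8,722.75

COGS = $6,356.15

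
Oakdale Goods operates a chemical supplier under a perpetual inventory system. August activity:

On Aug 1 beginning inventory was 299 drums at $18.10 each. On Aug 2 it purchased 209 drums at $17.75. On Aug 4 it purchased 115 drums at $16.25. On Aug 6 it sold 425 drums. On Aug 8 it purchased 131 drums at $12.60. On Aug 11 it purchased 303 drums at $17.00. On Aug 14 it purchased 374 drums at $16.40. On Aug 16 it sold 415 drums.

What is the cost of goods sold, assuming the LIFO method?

COGS = $14,237.20

Aug 6, 425 sold [LIFO — newest first]: 115 @ $16.25 + 209 @ $17.75 + 101 @ $18.10 = $7,406.60
Aug 16, 415 sold [LIFO — newest first]: 374 @ $16.40 + 41 @ $17.00 = $6,830.60
Total COGS = $7,406.60 + $6,830.60 = $14,237.20
Ending inventory: 198 @ $18.10 + 131 @ $12.60 + 262 @ $17.00 = $9,688.40
Check: goods available $23,925.60 = COGS $14,237.20 + ending $9,688.40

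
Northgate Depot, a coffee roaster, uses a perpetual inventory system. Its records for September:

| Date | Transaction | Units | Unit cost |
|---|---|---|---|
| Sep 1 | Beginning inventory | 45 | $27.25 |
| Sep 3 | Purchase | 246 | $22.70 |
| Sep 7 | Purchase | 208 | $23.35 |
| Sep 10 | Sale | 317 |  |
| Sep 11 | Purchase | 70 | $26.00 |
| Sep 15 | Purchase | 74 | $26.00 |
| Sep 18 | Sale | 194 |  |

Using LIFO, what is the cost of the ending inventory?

Sep 10, 317 sold [LIFO — newest first]: 208 @ $23.35 + 109 @ $22.70 = $7,331.10
Sep 18, 194 sold [LIFO — newest first]: 74 @ $26.00 + 70 @ $26.00 + 50 @ $22.70 = $4,879.00
Total COGS = $7,331.10 + $4,879.00 = $12,210.10
Ending inventory: 45 @ $27.25 + 87 @ $22.70 = $3,201.15
Check: goods available $15,411.25 = COGS $12,210.10 + ending $3,201.15

Ending inventory = $3,201.15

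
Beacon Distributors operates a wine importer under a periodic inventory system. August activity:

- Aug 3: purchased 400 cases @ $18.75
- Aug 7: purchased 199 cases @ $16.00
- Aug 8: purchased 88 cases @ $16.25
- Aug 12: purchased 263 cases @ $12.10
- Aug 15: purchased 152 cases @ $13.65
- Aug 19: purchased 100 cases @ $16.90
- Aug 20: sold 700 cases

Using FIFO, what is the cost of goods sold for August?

Aug 20, 700 sold [FIFO — oldest first]: 400 @ $18.75 + 199 @ $16.00 + 88 @ $16.25 + 13 @ $12.10 = $12,271.30
Ending inventory: 250 @ $12.10 + 152 @ $13.65 + 100 @ $16.90 = $6,789.80
Check: goods available $19,061.10 = COGS $12,271.30 + ending $6,789.80

COGS = $12,271.30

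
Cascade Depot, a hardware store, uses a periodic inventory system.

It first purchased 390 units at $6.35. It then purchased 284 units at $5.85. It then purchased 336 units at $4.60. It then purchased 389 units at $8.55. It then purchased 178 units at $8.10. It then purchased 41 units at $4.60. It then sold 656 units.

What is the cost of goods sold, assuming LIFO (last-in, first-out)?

Sale 1 (656) [LIFO — newest first]: 41 @ $4.60 + 178 @ $8.10 + 389 @ $8.55 + 48 @ $4.60 = $5,177.15
Ending inventory: 390 @ $6.35 + 284 @ $5.85 + 288 @ $4.60 = $5,462.70

COGS = $5,177.15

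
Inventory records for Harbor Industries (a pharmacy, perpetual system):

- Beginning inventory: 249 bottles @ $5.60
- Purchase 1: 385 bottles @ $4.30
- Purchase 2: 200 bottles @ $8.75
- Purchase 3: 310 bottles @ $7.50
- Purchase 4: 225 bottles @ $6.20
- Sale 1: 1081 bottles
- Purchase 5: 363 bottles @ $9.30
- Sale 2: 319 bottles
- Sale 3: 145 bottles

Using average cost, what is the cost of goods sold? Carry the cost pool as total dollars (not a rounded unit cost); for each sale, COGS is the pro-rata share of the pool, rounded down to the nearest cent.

COGS = $10,411.21

After Beginning: 249 on hand, pool $1,394.40 (≈ $5.6000 each)
After Purchase 1: 634 on hand, pool $3,049.90 (≈ $4.8106 each)
After Purchase 2: 834 on hand, pool $4,799.90 (≈ $5.7553 each)
After Purchase 3: 1144 on hand, pool $7,124.90 (≈ $6.2281 each)
After Purchase 4: 1369 on hand, pool $8,519.90 (≈ $6.2234 each)
Sale 1, sell 1081: 1081/1369 × $8,519.90 → $6,727.54
After Purchase 5: 651 on hand, pool $5,168.26 (≈ $7.9390 each)
Sale 2, sell 319: 319/651 × $5,168.26 → $2,532.52
Sale 3, sell 145: 145/332 × $2,635.74 → $1,151.15
Total COGS = $6,727.54 + $2,532.52 + $1,151.15 = $10,411.21
Ending inventory (cost pool remaining) = $1,484.59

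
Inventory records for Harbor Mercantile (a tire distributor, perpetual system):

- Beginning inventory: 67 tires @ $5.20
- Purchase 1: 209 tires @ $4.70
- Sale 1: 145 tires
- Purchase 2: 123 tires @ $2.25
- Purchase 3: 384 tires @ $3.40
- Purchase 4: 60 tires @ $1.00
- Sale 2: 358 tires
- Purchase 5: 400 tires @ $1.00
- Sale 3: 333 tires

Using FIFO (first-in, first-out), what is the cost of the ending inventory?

Sale 1 (145) [FIFO — oldest first]: 67 @ $5.20 + 78 @ $4.70 = $715.00
Sale 2 (358) [FIFO — oldest first]: 131 @ $4.70 + 123 @ $2.25 + 104 @ $3.40 = $1,246.05
Sale 3 (333) [FIFO — oldest first]: 280 @ $3.40 + 53 @ $1.00 = $1,005.00
Total COGS = $715.00 + $1,246.05 + $1,005.00 = $2,966.05
Ending inventory: 7 @ $1.00 + 400 @ $1.00 = $407.00
Check: goods available $3,373.05 = COGS $2,966.05 + ending $407.00

Ending inventory = $407.00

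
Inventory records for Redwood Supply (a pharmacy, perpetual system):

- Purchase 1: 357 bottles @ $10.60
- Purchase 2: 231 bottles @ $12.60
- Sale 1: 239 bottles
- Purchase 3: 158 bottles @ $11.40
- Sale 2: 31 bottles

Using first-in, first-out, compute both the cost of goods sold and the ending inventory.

COGS = $2,862.00; ending inventory = $5,634.00

Sale 1 (239) [FIFO — oldest first]: 239 @ $10.60 = $2,533.40
Sale 2 (31) [FIFO — oldest first]: 31 @ $10.60 = $328.60
Total COGS = $2,533.40 + $328.60 = $2,862.00
Ending inventory: 87 @ $10.60 + 231 @ $12.60 + 158 @ $11.40 = $5,634.00
Check: goods available $8,496.00 = COGS $2,862.00 + ending $5,634.00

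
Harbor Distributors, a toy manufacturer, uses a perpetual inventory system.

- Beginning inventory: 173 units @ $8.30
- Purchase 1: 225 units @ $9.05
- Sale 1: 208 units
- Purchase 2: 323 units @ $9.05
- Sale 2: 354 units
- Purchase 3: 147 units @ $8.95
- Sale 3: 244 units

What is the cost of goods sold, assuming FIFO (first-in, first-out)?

Sale 1 (208) [FIFO — oldest first]: 173 @ $8.30 + 35 @ $9.05 = $1,752.65
Sale 2 (354) [FIFO — oldest first]: 190 @ $9.05 + 164 @ $9.05 = $3,203.70
Sale 3 (244) [FIFO — oldest first]: 159 @ $9.05 + 85 @ $8.95 = $2,199.70
Total COGS = $1,752.65 + $3,203.70 + $2,199.70 = $7,156.05
Ending inventory: 62 @ $8.95 = $554.90
Check: goods available $7,710.95 = COGS $7,156.05 + ending $554.90

COGS = $7,156.05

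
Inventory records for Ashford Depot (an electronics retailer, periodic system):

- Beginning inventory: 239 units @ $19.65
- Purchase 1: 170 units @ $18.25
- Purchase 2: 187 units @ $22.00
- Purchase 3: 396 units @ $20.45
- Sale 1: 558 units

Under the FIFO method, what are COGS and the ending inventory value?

Sale 1 (558) [FIFO — oldest first]: 239 @ $19.65 + 170 @ $18.25 + 149 @ $22.00 = $11,076.85
Ending inventory: 38 @ $22.00 + 396 @ $20.45 = $8,934.20

COGS = $11,076.85; ending inventory = $8,934.20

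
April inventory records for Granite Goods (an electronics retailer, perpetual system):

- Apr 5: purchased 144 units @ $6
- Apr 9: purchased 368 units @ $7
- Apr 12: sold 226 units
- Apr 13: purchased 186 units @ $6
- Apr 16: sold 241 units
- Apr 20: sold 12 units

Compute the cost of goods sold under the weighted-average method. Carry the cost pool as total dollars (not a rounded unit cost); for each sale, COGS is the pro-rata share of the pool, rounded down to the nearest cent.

After Apr 5: 144 on hand, pool $864.00 (≈ $6.0000 each)
After Apr 9: 512 on hand, pool $3,440.00 (≈ $6.7188 each)
Apr 12, sell 226: 226/512 × $3,440.00 → $1,518.43
After Apr 13: 472 on hand, pool $3,037.57 (≈ $6.4355 each)
Apr 16, sell 241: 241/472 × $3,037.57 → $1,550.96
Apr 20, sell 12: 12/231 × $1,486.61 → $77.22
Total COGS = $1,518.43 + $1,550.96 + $77.22 = $3,146.61
Ending inventory (cost pool remaining) = $1,409.39

COGS = $3,146.61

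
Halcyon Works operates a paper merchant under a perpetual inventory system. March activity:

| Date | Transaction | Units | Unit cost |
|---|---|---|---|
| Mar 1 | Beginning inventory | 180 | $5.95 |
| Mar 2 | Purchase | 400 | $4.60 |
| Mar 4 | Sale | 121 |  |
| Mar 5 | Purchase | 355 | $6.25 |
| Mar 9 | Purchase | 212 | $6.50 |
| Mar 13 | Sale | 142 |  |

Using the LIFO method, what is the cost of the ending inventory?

Ending inventory = $5,028.15

Mar 4, 121 sold [LIFO — newest first]: 121 @ $4.60 = $556.60
Mar 13, 142 sold [LIFO — newest first]: 142 @ $6.50 = $923.00
Total COGS = $556.60 + $923.00 = $1,479.60
Ending inventory: 180 @ $5.95 + 279 @ $4.60 + 355 @ $6.25 + 70 @ $6.50 = $5,028.15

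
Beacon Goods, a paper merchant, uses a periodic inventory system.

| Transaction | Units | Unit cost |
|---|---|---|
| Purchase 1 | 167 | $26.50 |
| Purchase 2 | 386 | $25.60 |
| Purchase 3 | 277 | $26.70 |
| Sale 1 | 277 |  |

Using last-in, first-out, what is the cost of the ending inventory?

Sale 1 (277) [LIFO — newest first]: 277 @ $26.70 = $7,395.90
Ending inventory: 167 @ $26.50 + 386 @ $25.60 = $14,307.10

Ending inventory = $14,307.10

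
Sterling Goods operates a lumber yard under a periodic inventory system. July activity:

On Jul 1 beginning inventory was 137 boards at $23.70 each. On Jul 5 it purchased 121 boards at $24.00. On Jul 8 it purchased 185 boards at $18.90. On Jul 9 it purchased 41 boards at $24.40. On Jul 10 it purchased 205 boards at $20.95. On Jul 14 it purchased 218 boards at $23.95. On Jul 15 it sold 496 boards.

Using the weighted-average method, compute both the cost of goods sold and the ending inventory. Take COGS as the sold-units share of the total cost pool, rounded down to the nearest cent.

Jul 15, sell 496: 496/907 × $20,163.65 → $11,026.64
Ending inventory (cost pool remaining) = $9,137.01

COGS = $11,026.64; ending inventory = $9,137.01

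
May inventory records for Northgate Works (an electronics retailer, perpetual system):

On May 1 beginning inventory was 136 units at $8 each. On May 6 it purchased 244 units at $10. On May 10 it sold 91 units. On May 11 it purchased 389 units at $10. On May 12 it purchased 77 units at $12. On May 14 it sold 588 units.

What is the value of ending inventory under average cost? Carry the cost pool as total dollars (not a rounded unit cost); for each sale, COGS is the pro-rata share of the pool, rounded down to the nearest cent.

Ending inventory = $1,658.31

After May 1: 136 on hand, pool $1,088.00 (≈ $8.0000 each)
After May 6: 380 on hand, pool $3,528.00 (≈ $9.2842 each)
May 10, sell 91: 91/380 × $3,528.00 → $844.86
After May 11: 678 on hand, pool $6,573.14 (≈ $9.6949 each)
After May 12: 755 on hand, pool $7,497.14 (≈ $9.9300 each)
May 14, sell 588: 588/755 × $7,497.14 → $5,838.83
Total COGS = $844.86 + $5,838.83 = $6,683.69
Ending inventory (cost pool remaining) = $1,658.31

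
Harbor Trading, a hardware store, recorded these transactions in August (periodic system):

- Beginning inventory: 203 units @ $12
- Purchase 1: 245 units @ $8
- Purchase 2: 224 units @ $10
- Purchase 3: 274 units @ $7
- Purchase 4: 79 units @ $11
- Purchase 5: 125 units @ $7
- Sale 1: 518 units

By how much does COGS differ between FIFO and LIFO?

$1,034

FIFO COGS: 203 @ $12 + 245 @ $8 + 70 @ $10 = $5,096
LIFO COGS: 125 @ $7 + 79 @ $11 + 274 @ $7 + 40 @ $10 = $4,062
Difference = |$5,096 − $4,062| = $1,034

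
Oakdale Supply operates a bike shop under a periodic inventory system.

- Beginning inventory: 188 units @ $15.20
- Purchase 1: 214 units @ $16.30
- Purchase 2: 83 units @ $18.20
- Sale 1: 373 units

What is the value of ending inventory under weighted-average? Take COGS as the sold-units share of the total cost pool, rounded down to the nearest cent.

Ending inventory = $1,814.27

Sale 1, sell 373: 373/485 × $7,856.40 → $6,042.13
Ending inventory (cost pool remaining) = $1,814.27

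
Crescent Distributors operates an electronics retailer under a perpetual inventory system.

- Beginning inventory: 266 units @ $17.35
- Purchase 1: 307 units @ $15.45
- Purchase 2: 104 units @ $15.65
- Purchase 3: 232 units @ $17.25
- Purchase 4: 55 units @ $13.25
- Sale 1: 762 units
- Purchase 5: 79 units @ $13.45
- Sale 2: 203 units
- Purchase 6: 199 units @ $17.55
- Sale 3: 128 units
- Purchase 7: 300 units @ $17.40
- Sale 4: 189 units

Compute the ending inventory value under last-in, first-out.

Sale 1 (762) [LIFO — newest first]: 55 @ $13.25 + 232 @ $17.25 + 104 @ $15.65 + 307 @ $15.45 + 64 @ $17.35 = $12,211.90
Sale 2 (203) [LIFO — newest first]: 79 @ $13.45 + 124 @ $17.35 = $3,213.95
Sale 3 (128) [LIFO — newest first]: 128 @ $17.55 = $2,246.40
Sale 4 (189) [LIFO — newest first]: 189 @ $17.40 = $3,288.60
Total COGS = $12,211.90 + $3,213.95 + $2,246.40 + $3,288.60 = $20,960.85
Ending inventory: 78 @ $17.35 + 71 @ $17.55 + 111 @ $17.40 = $4,530.75
Check: goods available $25,491.60 = COGS $20,960.85 + ending $4,530.75

Ending inventory = $4,530.75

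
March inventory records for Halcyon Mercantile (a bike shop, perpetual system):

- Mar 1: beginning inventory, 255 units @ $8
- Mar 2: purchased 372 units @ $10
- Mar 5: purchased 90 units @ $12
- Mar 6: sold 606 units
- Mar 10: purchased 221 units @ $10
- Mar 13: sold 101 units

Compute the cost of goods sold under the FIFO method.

COGS = $6,720

Mar 6, 606 sold [FIFO — oldest first]: 255 @ $8 + 351 @ $10 = $5,550
Mar 13, 101 sold [FIFO — oldest first]: 21 @ $10 + 80 @ $12 = $1,170
Total COGS = $5,550 + $1,170 = $6,720
Ending inventory: 10 @ $12 + 221 @ $10 = $2,330
Check: goods available $9,050 = COGS $6,720 + ending $2,330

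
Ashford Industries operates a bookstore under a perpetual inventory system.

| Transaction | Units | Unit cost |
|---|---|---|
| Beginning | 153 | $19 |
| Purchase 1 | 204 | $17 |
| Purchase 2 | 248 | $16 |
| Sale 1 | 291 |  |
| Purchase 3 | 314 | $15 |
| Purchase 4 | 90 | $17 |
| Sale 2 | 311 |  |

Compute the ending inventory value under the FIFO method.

Sale 1 (291) [FIFO — oldest first]: 153 @ $19 + 138 @ $17 = $5,253
Sale 2 (311) [FIFO — oldest first]: 66 @ $17 + 245 @ $16 = $5,042
Total COGS = $5,253 + $5,042 = $10,295
Ending inventory: 3 @ $16 + 314 @ $15 + 90 @ $17 = $6,288

Ending inventory = $6,288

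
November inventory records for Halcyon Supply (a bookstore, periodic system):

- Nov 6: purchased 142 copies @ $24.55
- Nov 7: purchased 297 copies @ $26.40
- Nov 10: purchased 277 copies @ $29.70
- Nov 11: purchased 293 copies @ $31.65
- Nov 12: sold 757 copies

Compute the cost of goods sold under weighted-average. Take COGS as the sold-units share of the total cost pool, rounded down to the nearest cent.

COGS = $21,627.58

Nov 12, sell 757: 757/1009 × $28,827.25 → $21,627.58
Ending inventory (cost pool remaining) = $7,199.67
Check: goods available $28,827.25 = COGS $21,627.58 + ending $7,199.67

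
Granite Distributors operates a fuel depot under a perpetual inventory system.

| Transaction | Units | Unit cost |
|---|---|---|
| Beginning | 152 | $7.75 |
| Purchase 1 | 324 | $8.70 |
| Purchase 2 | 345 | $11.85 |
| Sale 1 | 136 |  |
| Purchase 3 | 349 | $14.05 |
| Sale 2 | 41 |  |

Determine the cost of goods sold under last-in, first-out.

Sale 1 (136) [LIFO — newest first]: 136 @ $11.85 = $1,611.60
Sale 2 (41) [LIFO — newest first]: 41 @ $14.05 = $576.05
Total COGS = $1,611.60 + $576.05 = $2,187.65
Ending inventory: 152 @ $7.75 + 324 @ $8.70 + 209 @ $11.85 + 308 @ $14.05 = $10,800.85

COGS = $2,187.65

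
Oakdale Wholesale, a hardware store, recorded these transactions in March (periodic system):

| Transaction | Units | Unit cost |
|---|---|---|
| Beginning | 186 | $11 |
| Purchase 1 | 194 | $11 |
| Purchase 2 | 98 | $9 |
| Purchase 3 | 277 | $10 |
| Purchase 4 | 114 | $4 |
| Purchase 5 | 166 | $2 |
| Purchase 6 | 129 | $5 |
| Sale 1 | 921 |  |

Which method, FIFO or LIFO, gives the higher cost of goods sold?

FIFO

FIFO COGS: 186 @ $11 + 194 @ $11 + 98 @ $9 + 277 @ $10 + 114 @ $4 + 52 @ $2 = $8,392
LIFO COGS: 129 @ $5 + 166 @ $2 + 114 @ $4 + 277 @ $10 + 98 @ $9 + 137 @ $11 = $6,592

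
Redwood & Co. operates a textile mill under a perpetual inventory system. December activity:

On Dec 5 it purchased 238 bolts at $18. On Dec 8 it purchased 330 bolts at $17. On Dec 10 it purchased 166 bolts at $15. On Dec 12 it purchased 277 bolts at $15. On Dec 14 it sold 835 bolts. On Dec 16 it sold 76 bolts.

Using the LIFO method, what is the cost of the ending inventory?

Dec 14, 835 sold [LIFO — newest first]: 277 @ $15 + 166 @ $15 + 330 @ $17 + 62 @ $18 = $13,371
Dec 16, 76 sold [LIFO — newest first]: 76 @ $18 = $1,368
Total COGS = $13,371 + $1,368 = $14,739
Ending inventory: 100 @ $18 = $1,800
Check: goods available $16,539 = COGS $14,739 + ending $1,800

Ending inventory = $1,800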